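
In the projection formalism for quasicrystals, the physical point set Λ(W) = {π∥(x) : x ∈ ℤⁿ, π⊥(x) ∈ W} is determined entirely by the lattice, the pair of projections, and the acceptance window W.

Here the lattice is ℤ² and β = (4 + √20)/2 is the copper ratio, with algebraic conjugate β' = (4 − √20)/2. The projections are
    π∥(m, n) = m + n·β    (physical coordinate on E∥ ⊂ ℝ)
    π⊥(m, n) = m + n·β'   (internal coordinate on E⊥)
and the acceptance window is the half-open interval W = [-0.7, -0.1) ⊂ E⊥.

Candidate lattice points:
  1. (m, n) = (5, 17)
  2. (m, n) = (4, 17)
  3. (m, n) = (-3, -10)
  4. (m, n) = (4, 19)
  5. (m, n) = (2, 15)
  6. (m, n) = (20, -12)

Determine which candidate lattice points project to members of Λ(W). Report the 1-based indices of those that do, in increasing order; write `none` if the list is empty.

Numerically β ≈ 4.236068 and β' = −1/β ≈ -0.236068.
#1 (5,17): internal coord 5 + (17)·β' = +0.986844; +0.986844 ∉ [-0.7, -0.1) → out
#2 (4,17): internal coord 4 + (17)·β' = -0.013156; -0.013156 ∉ [-0.7, -0.1) → out
#3 (-3,-10): internal coord -3 + (-10)·β' = -0.639320; -0.639320 ∈ [-0.7, -0.1) → IN Λ
#4 (4,19): internal coord 4 + (19)·β' = -0.485292; -0.485292 ∈ [-0.7, -0.1) → IN Λ
#5 (2,15): internal coord 2 + (15)·β' = -1.541020; -1.541020 ∉ [-0.7, -0.1) → out
#6 (20,-12): internal coord 20 + (-12)·β' = +22.832816; +22.832816 ∉ [-0.7, -0.1) → out

3, 4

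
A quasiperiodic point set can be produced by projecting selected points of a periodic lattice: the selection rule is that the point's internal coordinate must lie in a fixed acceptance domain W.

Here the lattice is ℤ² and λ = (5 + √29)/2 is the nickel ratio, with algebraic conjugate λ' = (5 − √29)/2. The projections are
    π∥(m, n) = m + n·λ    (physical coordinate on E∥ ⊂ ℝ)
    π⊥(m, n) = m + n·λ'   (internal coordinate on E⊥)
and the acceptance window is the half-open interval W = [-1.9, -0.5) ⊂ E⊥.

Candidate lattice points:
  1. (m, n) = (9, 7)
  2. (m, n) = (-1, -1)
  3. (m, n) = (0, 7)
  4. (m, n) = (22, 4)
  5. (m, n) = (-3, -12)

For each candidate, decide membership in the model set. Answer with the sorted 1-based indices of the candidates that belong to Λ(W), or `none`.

2, 3, 5

λ' = (5−√29)/2 ≈ -0.192582.
[1] lift (9,7): star map gives 7.651923; window check -1.9 ≤ 7.651923 < -0.5 is false → out
[2] lift (-1,-1): star map gives -0.807418; window check -1.9 ≤ -0.807418 < -0.5 is true → IN Λ
[3] lift (0,7): star map gives -1.348077; window check -1.9 ≤ -1.348077 < -0.5 is true → IN Λ
[4] lift (22,4): star map gives 21.229670; window check -1.9 ≤ 21.229670 < -0.5 is false → out
[5] lift (-3,-12): star map gives -0.689011; window check -1.9 ≤ -0.689011 < -0.5 is true → IN Λ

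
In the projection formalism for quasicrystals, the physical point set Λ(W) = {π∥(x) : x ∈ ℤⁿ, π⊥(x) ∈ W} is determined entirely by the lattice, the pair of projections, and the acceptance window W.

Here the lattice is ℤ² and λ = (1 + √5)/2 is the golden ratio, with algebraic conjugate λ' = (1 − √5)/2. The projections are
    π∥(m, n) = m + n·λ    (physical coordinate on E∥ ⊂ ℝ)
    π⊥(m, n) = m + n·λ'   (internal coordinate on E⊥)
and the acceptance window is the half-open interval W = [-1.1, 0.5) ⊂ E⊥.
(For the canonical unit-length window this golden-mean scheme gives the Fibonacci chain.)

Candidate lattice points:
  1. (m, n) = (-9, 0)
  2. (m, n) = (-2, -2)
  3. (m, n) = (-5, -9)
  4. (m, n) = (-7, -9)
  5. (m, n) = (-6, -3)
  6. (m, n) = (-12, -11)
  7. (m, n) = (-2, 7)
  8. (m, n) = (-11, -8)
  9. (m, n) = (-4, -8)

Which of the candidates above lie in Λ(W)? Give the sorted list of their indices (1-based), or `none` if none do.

2

λ' = (1−√5)/2 ≈ -0.618034.
[1] lift (-9,0): star map gives -9.000000; window check -1.1 ≤ -9.000000 < 0.5 is false → out
[2] lift (-2,-2): star map gives -0.763932; window check -1.1 ≤ -0.763932 < 0.5 is true → IN Λ
[3] lift (-5,-9): star map gives 0.562306; window check -1.1 ≤ 0.562306 < 0.5 is false → out
[4] lift (-7,-9): star map gives -1.437694; window check -1.1 ≤ -1.437694 < 0.5 is false → out
[5] lift (-6,-3): star map gives -4.145898; window check -1.1 ≤ -4.145898 < 0.5 is false → out
[6] lift (-12,-11): star map gives -5.201626; window check -1.1 ≤ -5.201626 < 0.5 is false → out
[7] lift (-2,7): star map gives -6.326238; window check -1.1 ≤ -6.326238 < 0.5 is false → out
[8] lift (-11,-8): star map gives -6.055728; window check -1.1 ≤ -6.055728 < 0.5 is false → out
[9] lift (-4,-8): star map gives 0.944272; window check -1.1 ≤ 0.944272 < 0.5 is false → out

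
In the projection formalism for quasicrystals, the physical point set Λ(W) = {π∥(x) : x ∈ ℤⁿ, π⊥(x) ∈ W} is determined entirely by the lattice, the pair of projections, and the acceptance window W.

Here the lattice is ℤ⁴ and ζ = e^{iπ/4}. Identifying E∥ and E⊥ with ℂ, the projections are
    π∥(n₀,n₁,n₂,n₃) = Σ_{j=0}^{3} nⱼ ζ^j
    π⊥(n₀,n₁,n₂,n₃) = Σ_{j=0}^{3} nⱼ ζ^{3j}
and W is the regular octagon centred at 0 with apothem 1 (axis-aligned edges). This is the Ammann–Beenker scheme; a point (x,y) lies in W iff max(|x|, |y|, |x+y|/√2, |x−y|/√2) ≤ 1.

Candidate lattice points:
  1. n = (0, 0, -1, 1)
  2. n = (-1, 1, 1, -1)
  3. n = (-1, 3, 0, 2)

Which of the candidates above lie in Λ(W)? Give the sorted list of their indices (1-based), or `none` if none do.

none

With ζ = e^{iπ/4} the internal vectors are ζ^0,ζ^3,ζ^6,ζ^9.
#1 (0, 0, -1, 1): internal (0.70711, 1.70711); octagon support 1.70711 vs apothem 1 → ∉ W
#2 (-1, 1, 1, -1): internal (-2.41421, -1.00000); octagon support 2.41421 vs apothem 1 → ∉ W
#3 (-1, 3, 0, 2): internal (-1.70711, 3.53553); octagon support 3.70711 vs apothem 1 → ∉ W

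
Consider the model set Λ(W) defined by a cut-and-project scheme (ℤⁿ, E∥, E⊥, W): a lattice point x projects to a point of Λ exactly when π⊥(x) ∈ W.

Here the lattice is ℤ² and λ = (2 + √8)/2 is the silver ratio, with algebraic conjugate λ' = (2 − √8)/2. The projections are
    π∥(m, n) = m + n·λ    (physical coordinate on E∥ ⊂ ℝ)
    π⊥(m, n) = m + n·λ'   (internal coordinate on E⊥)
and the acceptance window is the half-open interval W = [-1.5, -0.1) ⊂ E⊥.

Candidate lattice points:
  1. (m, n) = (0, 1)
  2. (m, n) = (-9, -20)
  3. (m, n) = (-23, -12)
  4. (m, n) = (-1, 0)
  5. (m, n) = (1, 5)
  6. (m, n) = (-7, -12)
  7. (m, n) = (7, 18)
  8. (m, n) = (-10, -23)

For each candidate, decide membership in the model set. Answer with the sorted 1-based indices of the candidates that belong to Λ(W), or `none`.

Numerically λ ≈ 2.414214 and λ' = −1/λ ≈ -0.414214.
[1] lift (0,1): star map gives -0.414214; window check -1.5 ≤ -0.414214 < -0.1 is true → IN Λ
[2] lift (-9,-20): star map gives -0.715729; window check -1.5 ≤ -0.715729 < -0.1 is true → IN Λ
[3] lift (-23,-12): star map gives -18.029437; window check -1.5 ≤ -18.029437 < -0.1 is false → out
[4] lift (-1,0): star map gives -1.000000; window check -1.5 ≤ -1.000000 < -0.1 is true → IN Λ
[5] lift (1,5): star map gives -1.071068; window check -1.5 ≤ -1.071068 < -0.1 is true → IN Λ
[6] lift (-7,-12): star map gives -2.029437; window check -1.5 ≤ -2.029437 < -0.1 is false → out
[7] lift (7,18): star map gives -0.455844; window check -1.5 ≤ -0.455844 < -0.1 is true → IN Λ
[8] lift (-10,-23): star map gives -0.473088; window check -1.5 ≤ -0.473088 < -0.1 is true → IN Λ

1, 2, 4, 5, 7, 8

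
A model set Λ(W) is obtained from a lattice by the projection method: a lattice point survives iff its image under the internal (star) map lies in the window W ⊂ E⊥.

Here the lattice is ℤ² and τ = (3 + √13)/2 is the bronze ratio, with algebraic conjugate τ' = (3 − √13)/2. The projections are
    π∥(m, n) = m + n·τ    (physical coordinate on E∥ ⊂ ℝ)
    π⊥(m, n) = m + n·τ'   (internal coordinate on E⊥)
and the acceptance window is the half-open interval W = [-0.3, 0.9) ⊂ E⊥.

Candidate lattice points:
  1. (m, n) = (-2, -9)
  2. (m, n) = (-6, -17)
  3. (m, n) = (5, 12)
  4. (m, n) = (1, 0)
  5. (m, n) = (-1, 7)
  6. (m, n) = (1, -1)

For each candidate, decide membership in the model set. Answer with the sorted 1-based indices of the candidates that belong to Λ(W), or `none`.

Numerically τ ≈ 3.302776 and τ' = −1/τ ≈ -0.302776.
[1] lift (-2,-9): star map gives 0.724981; window check -0.3 ≤ 0.724981 < 0.9 is true → IN Λ
[2] lift (-6,-17): star map gives -0.852814; window check -0.3 ≤ -0.852814 < 0.9 is false → out
[3] lift (5,12): star map gives 1.366692; window check -0.3 ≤ 1.366692 < 0.9 is false → out
[4] lift (1,0): star map gives 1.000000; window check -0.3 ≤ 1.000000 < 0.9 is false → out
[5] lift (-1,7): star map gives -3.119429; window check -0.3 ≤ -3.119429 < 0.9 is false → out
[6] lift (1,-1): star map gives 1.302776; window check -0.3 ≤ 1.302776 < 0.9 is false → out

1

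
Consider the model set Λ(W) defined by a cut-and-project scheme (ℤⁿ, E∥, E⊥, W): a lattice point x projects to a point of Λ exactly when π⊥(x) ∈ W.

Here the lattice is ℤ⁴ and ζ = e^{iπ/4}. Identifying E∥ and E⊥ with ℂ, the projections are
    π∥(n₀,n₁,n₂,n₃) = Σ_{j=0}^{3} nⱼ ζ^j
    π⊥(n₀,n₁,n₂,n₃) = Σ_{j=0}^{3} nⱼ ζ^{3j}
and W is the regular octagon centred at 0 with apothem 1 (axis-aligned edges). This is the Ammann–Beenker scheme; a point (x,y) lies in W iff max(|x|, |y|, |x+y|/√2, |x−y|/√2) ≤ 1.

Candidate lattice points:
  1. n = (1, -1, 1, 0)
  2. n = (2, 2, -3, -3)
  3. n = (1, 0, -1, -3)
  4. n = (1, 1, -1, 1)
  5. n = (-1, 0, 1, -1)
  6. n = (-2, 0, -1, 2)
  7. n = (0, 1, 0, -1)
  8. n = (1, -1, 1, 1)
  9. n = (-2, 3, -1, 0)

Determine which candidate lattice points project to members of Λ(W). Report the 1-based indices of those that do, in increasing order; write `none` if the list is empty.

none

π⊥(n) = n₀ + n₁ζ³ + n₂ζ⁶ + n₃ζ⁹ where ζ = e^{iπ/4}.
candidate 1: n = (1, -1, 1, 0) → π⊥ ≈ (+1.70711, -1.70711); max(|x|,|y|,|x±y|/√2) = 2.41421 > 1 ⇒ ∉ W
candidate 2: n = (2, 2, -3, -3) → π⊥ ≈ (-1.53553, +2.29289); max(|x|,|y|,|x±y|/√2) = 2.70711 > 1 ⇒ ∉ W
candidate 3: n = (1, 0, -1, -3) → π⊥ ≈ (-1.12132, -1.12132); max(|x|,|y|,|x±y|/√2) = 1.58579 > 1 ⇒ ∉ W
candidate 4: n = (1, 1, -1, 1) → π⊥ ≈ (+1.00000, +2.41421); max(|x|,|y|,|x±y|/√2) = 2.41421 > 1 ⇒ ∉ W
candidate 5: n = (-1, 0, 1, -1) → π⊥ ≈ (-1.70711, -1.70711); max(|x|,|y|,|x±y|/√2) = 2.41421 > 1 ⇒ ∉ W
candidate 6: n = (-2, 0, -1, 2) → π⊥ ≈ (-0.58579, +2.41421); max(|x|,|y|,|x±y|/√2) = 2.41421 > 1 ⇒ ∉ W
candidate 7: n = (0, 1, 0, -1) → π⊥ ≈ (-1.41421, +0.00000); max(|x|,|y|,|x±y|/√2) = 1.41421 > 1 ⇒ ∉ W
candidate 8: n = (1, -1, 1, 1) → π⊥ ≈ (+2.41421, -1.00000); max(|x|,|y|,|x±y|/√2) = 2.41421 > 1 ⇒ ∉ W
candidate 9: n = (-2, 3, -1, 0) → π⊥ ≈ (-4.12132, +3.12132); max(|x|,|y|,|x±y|/√2) = 5.12132 > 1 ⇒ ∉ W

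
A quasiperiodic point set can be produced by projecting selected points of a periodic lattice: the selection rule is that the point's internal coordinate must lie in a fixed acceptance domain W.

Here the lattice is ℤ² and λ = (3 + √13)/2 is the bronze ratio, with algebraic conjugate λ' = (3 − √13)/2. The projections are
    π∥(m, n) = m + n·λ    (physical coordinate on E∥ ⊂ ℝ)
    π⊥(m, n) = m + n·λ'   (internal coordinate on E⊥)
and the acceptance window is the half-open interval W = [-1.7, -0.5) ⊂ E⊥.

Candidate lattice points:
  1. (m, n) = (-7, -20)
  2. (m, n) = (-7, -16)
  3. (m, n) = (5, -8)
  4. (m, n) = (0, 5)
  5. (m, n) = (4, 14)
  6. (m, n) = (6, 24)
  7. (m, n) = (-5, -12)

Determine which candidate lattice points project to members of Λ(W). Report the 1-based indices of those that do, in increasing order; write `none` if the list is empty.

1, 4, 6, 7

λ' = (3−√13)/2 ≈ -0.30278.
#1 (-7,-20): internal coord -7 + (-20)·λ' = -0.94449; -0.94449 ∈ [-1.7, -0.5) → IN Λ
#2 (-7,-16): internal coord -7 + (-16)·λ' = -2.15559; -2.15559 ∉ [-1.7, -0.5) → out
#3 (5,-8): internal coord 5 + (-8)·λ' = +7.42221; +7.42221 ∉ [-1.7, -0.5) → out
#4 (0,5): internal coord 0 + (5)·λ' = -1.51388; -1.51388 ∈ [-1.7, -0.5) → IN Λ
#5 (4,14): internal coord 4 + (14)·λ' = -0.23886; -0.23886 ∉ [-1.7, -0.5) → out
#6 (6,24): internal coord 6 + (24)·λ' = -1.26662; -1.26662 ∈ [-1.7, -0.5) → IN Λ
#7 (-5,-12): internal coord -5 + (-12)·λ' = -1.36669; -1.36669 ∈ [-1.7, -0.5) → IN Λ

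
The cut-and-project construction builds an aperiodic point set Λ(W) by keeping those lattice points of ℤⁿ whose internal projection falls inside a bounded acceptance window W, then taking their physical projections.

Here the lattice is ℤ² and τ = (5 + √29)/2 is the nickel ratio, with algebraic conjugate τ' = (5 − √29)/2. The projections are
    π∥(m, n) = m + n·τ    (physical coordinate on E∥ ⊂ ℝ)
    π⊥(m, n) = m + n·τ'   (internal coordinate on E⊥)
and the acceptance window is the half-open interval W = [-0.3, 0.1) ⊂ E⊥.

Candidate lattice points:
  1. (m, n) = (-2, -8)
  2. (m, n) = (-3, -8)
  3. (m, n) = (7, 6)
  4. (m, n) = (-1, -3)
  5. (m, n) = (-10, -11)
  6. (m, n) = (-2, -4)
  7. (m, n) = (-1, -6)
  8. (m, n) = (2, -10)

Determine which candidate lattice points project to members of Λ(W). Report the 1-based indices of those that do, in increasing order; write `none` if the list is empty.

Numerically τ ≈ 5.1926 and τ' = −1/τ ≈ -0.1926.
#1 (-2,-8): internal coord -2 + (-8)·τ' = -0.4593; -0.4593 ∉ [-0.3, 0.1) → out
#2 (-3,-8): internal coord -3 + (-8)·τ' = -1.4593; -1.4593 ∉ [-0.3, 0.1) → out
#3 (7,6): internal coord 7 + (6)·τ' = +5.8445; +5.8445 ∉ [-0.3, 0.1) → out
#4 (-1,-3): internal coord -1 + (-3)·τ' = -0.4223; -0.4223 ∉ [-0.3, 0.1) → out
#5 (-10,-11): internal coord -10 + (-11)·τ' = -7.8816; -7.8816 ∉ [-0.3, 0.1) → out
#6 (-2,-4): internal coord -2 + (-4)·τ' = -1.2297; -1.2297 ∉ [-0.3, 0.1) → out
#7 (-1,-6): internal coord -1 + (-6)·τ' = +0.1555; +0.1555 ∉ [-0.3, 0.1) → out
#8 (2,-10): internal coord 2 + (-10)·τ' = +3.9258; +3.9258 ∉ [-0.3, 0.1) → out

none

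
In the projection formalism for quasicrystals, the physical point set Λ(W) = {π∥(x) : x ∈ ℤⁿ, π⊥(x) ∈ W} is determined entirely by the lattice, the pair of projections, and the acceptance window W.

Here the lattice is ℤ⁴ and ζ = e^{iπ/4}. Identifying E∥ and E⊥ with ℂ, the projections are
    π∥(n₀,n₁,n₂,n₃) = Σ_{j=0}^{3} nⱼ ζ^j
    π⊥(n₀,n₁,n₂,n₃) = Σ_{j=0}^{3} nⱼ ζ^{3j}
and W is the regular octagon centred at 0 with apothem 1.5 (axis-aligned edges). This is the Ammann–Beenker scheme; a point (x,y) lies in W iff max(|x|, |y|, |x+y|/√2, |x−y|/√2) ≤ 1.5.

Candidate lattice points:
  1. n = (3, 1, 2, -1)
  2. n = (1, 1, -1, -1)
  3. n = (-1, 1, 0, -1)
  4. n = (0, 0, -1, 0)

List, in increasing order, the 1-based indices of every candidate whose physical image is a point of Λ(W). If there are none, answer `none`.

Internal map: ζ^{3j} for j=0..3 gives (1,0), (−√2/2,√2/2), (0,−1), (√2/2,√2/2).
candidate 1: n = (3, 1, 2, -1) → π⊥ ≈ (+1.58579, -2.00000); max(|x|,|y|,|x±y|/√2) = 2.53553 > 1.5 ⇒ ∉ W
candidate 2: n = (1, 1, -1, -1) → π⊥ ≈ (-0.41421, +1.00000); max(|x|,|y|,|x±y|/√2) = 1.00000 ≤ 1.5 ⇒ ∈ W
candidate 3: n = (-1, 1, 0, -1) → π⊥ ≈ (-2.41421, +0.00000); max(|x|,|y|,|x±y|/√2) = 2.41421 > 1.5 ⇒ ∉ W
candidate 4: n = (0, 0, -1, 0) → π⊥ ≈ (+0.00000, +1.00000); max(|x|,|y|,|x±y|/√2) = 1.00000 ≤ 1.5 ⇒ ∈ W

2, 4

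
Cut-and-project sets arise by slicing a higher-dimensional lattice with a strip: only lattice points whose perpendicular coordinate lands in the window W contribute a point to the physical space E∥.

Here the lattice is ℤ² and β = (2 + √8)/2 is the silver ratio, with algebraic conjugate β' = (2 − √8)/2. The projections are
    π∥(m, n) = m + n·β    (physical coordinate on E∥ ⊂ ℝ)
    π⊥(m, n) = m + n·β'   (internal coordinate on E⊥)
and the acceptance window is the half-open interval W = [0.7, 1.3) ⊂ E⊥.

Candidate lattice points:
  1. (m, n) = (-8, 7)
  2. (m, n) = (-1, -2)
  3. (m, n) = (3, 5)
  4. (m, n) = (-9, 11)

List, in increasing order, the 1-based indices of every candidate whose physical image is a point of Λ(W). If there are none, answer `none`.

β' = (2−√8)/2 ≈ -0.414214.
candidate 1: (m,n)=(-8,7) → π∥ = -8+7·β ≈ 8.899495, π⊥ = -8+7·β' ≈ -10.899495 ∉ [0.7, 1.3) ⇒ out
candidate 2: (m,n)=(-1,-2) → π∥ = -1-2·β ≈ -5.828427, π⊥ = -1-2·β' ≈ -0.171573 ∉ [0.7, 1.3) ⇒ out
candidate 3: (m,n)=(3,5) → π∥ = 3+5·β ≈ 15.071068, π⊥ = 3+5·β' ≈ 0.928932 ∈ [0.7, 1.3) ⇒ IN Λ
candidate 4: (m,n)=(-9,11) → π∥ = -9+11·β ≈ 17.556349, π⊥ = -9+11·β' ≈ -13.556349 ∉ [0.7, 1.3) ⇒ out

3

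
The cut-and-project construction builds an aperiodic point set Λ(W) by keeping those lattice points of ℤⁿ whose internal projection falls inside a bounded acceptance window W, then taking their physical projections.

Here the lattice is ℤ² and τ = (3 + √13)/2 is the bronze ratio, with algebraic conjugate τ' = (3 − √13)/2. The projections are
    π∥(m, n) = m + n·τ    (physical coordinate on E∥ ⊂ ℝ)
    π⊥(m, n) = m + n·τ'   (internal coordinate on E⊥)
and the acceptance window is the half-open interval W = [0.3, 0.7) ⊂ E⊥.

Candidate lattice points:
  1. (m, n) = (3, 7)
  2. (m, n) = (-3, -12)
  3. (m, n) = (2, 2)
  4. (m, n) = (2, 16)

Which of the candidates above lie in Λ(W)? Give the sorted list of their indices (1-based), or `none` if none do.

Compute τ' = (3−√13)/2 = -0.30278, so π⊥(m,n) = m -0.30278·n.
candidate 1: (m,n)=(3,7) → π∥ = 3+7·τ ≈ 26.11943, π⊥ = 3+7·τ' ≈ 0.88057 ∉ [0.3, 0.7) ⇒ out
candidate 2: (m,n)=(-3,-12) → π∥ = -3-12·τ ≈ -42.63331, π⊥ = -3-12·τ' ≈ 0.63331 ∈ [0.3, 0.7) ⇒ IN Λ
candidate 3: (m,n)=(2,2) → π∥ = 2+2·τ ≈ 8.60555, π⊥ = 2+2·τ' ≈ 1.39445 ∉ [0.3, 0.7) ⇒ out
candidate 4: (m,n)=(2,16) → π∥ = 2+16·τ ≈ 54.84441, π⊥ = 2+16·τ' ≈ -2.84441 ∉ [0.3, 0.7) ⇒ out

2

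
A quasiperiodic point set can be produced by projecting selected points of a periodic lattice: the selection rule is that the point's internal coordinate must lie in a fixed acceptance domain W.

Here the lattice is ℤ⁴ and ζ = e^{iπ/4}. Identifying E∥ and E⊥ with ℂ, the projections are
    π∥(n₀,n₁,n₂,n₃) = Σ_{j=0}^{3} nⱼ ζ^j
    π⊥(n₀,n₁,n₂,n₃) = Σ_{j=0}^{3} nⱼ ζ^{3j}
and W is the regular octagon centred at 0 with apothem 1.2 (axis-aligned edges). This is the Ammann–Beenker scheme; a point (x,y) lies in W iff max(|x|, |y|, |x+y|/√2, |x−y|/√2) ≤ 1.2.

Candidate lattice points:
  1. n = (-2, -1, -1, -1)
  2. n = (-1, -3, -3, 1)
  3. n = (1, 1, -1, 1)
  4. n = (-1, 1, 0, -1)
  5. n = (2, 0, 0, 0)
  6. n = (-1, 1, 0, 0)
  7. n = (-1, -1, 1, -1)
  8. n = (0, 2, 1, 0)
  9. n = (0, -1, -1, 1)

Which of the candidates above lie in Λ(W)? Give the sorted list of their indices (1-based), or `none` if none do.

With ζ = e^{iπ/4} the internal vectors are ζ^0,ζ^3,ζ^6,ζ^9.
#1 (-2, -1, -1, -1): internal (-2.000000, -0.414214); octagon support 2.000000 vs apothem 1.2 → ∉ W
#2 (-1, -3, -3, 1): internal (1.828427, 1.585786); octagon support 2.414214 vs apothem 1.2 → ∉ W
#3 (1, 1, -1, 1): internal (1.000000, 2.414214); octagon support 2.414214 vs apothem 1.2 → ∉ W
#4 (-1, 1, 0, -1): internal (-2.414214, 0.000000); octagon support 2.414214 vs apothem 1.2 → ∉ W
#5 (2, 0, 0, 0): internal (2.000000, 0.000000); octagon support 2.000000 vs apothem 1.2 → ∉ W
#6 (-1, 1, 0, 0): internal (-1.707107, 0.707107); octagon support 1.707107 vs apothem 1.2 → ∉ W
#7 (-1, -1, 1, -1): internal (-1.000000, -2.414214); octagon support 2.414214 vs apothem 1.2 → ∉ W
#8 (0, 2, 1, 0): internal (-1.414214, 0.414214); octagon support 1.414214 vs apothem 1.2 → ∉ W
#9 (0, -1, -1, 1): internal (1.414214, 1.000000); octagon support 1.707107 vs apothem 1.2 → ∉ W

none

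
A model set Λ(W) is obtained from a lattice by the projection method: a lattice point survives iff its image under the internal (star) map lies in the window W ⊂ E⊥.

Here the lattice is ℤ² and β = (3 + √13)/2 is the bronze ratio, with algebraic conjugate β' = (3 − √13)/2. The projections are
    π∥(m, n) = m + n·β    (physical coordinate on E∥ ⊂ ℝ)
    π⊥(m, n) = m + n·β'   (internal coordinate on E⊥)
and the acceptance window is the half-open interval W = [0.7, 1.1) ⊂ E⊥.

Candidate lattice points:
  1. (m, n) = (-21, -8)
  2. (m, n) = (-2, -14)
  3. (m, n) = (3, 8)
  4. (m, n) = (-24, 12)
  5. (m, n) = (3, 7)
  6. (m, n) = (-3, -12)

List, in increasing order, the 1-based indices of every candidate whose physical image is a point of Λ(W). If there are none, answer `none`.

5

Numerically β ≈ 3.30278 and β' = −1/β ≈ -0.30278.
[1] lift (-21,-8): star map gives -18.57779; window check 0.7 ≤ -18.57779 < 1.1 is false → out
[2] lift (-2,-14): star map gives 2.23886; window check 0.7 ≤ 2.23886 < 1.1 is false → out
[3] lift (3,8): star map gives 0.57779; window check 0.7 ≤ 0.57779 < 1.1 is false → out
[4] lift (-24,12): star map gives -27.63331; window check 0.7 ≤ -27.63331 < 1.1 is false → out
[5] lift (3,7): star map gives 0.88057; window check 0.7 ≤ 0.88057 < 1.1 is true → IN Λ
[6] lift (-3,-12): star map gives 0.63331; window check 0.7 ≤ 0.63331 < 1.1 is false → out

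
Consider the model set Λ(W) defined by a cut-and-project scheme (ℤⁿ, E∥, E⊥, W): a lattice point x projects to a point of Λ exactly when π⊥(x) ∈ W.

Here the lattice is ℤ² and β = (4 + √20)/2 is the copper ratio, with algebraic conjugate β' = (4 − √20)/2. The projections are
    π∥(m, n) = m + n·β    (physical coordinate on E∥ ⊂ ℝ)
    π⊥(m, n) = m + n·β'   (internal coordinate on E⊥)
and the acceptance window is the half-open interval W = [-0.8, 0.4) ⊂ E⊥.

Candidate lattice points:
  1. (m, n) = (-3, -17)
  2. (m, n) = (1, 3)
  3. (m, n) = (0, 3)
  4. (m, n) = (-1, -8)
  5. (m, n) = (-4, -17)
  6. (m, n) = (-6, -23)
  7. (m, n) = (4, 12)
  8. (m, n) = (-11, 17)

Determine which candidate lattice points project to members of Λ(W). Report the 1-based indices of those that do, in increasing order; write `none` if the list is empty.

2, 3, 5, 6

β' = (4−√20)/2 ≈ -0.2361.
candidate 1: (m,n)=(-3,-17) → π∥ = -3-17·β ≈ -75.0132, π⊥ = -3-17·β' ≈ 1.0132 ∉ [-0.8, 0.4) ⇒ out
candidate 2: (m,n)=(1,3) → π∥ = 1+3·β ≈ 13.7082, π⊥ = 1+3·β' ≈ 0.2918 ∈ [-0.8, 0.4) ⇒ IN Λ
candidate 3: (m,n)=(0,3) → π∥ = 0+3·β ≈ 12.7082, π⊥ = 0+3·β' ≈ -0.7082 ∈ [-0.8, 0.4) ⇒ IN Λ
candidate 4: (m,n)=(-1,-8) → π∥ = -1-8·β ≈ -34.8885, π⊥ = -1-8·β' ≈ 0.8885 ∉ [-0.8, 0.4) ⇒ out
candidate 5: (m,n)=(-4,-17) → π∥ = -4-17·β ≈ -76.0132, π⊥ = -4-17·β' ≈ 0.0132 ∈ [-0.8, 0.4) ⇒ IN Λ
candidate 6: (m,n)=(-6,-23) → π∥ = -6-23·β ≈ -103.4296, π⊥ = -6-23·β' ≈ -0.5704 ∈ [-0.8, 0.4) ⇒ IN Λ
candidate 7: (m,n)=(4,12) → π∥ = 4+12·β ≈ 54.8328, π⊥ = 4+12·β' ≈ 1.1672 ∉ [-0.8, 0.4) ⇒ out
candidate 8: (m,n)=(-11,17) → π∥ = -11+17·β ≈ 61.0132, π⊥ = -11+17·β' ≈ -15.0132 ∉ [-0.8, 0.4) ⇒ out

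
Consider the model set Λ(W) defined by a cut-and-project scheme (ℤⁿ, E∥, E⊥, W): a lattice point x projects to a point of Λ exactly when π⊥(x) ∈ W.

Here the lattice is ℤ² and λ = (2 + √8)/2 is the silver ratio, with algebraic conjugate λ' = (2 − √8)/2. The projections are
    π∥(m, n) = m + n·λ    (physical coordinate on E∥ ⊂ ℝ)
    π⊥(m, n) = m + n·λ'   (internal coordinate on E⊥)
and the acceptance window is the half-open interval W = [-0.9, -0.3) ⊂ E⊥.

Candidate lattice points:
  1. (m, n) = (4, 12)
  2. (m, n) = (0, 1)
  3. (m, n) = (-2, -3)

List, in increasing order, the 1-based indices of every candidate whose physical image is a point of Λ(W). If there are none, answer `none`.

λ' = (2−√8)/2 ≈ -0.4142.
[1] lift (4,12): star map gives -0.9706; window check -0.9 ≤ -0.9706 < -0.3 is false → out
[2] lift (0,1): star map gives -0.4142; window check -0.9 ≤ -0.4142 < -0.3 is true → IN Λ
[3] lift (-2,-3): star map gives -0.7574; window check -0.9 ≤ -0.7574 < -0.3 is true → IN Λ

2, 3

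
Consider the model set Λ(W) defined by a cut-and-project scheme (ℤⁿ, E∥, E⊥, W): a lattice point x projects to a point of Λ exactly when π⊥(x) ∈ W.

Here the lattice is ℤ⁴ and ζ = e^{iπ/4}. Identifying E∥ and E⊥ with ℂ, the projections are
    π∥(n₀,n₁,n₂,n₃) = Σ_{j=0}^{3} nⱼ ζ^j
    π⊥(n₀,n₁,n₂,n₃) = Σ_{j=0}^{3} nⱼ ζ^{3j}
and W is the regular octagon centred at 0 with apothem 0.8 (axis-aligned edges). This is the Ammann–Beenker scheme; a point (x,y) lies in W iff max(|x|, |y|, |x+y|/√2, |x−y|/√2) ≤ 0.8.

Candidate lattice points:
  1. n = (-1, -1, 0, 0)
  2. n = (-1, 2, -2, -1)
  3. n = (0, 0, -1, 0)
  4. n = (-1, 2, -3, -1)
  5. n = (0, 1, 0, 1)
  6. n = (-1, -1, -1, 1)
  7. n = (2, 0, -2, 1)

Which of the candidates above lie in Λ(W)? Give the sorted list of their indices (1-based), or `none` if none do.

1

π⊥(n) = n₀ + n₁ζ³ + n₂ζ⁶ + n₃ζ⁹ where ζ = e^{iπ/4}.
candidate 1: n = (-1, -1, 0, 0) → π⊥ ≈ (-0.292893, -0.707107); max(|x|,|y|,|x±y|/√2) = 0.707107 ≤ 0.8 ⇒ ∈ W
candidate 2: n = (-1, 2, -2, -1) → π⊥ ≈ (-3.121320, +2.707107); max(|x|,|y|,|x±y|/√2) = 4.121320 > 0.8 ⇒ ∉ W
candidate 3: n = (0, 0, -1, 0) → π⊥ ≈ (+0.000000, +1.000000); max(|x|,|y|,|x±y|/√2) = 1.000000 > 0.8 ⇒ ∉ W
candidate 4: n = (-1, 2, -3, -1) → π⊥ ≈ (-3.121320, +3.707107); max(|x|,|y|,|x±y|/√2) = 4.828427 > 0.8 ⇒ ∉ W
candidate 5: n = (0, 1, 0, 1) → π⊥ ≈ (+0.000000, +1.414214); max(|x|,|y|,|x±y|/√2) = 1.414214 > 0.8 ⇒ ∉ W
candidate 6: n = (-1, -1, -1, 1) → π⊥ ≈ (+0.414214, +1.000000); max(|x|,|y|,|x±y|/√2) = 1.000000 > 0.8 ⇒ ∉ W
candidate 7: n = (2, 0, -2, 1) → π⊥ ≈ (+2.707107, +2.707107); max(|x|,|y|,|x±y|/√2) = 3.828427 > 0.8 ⇒ ∉ W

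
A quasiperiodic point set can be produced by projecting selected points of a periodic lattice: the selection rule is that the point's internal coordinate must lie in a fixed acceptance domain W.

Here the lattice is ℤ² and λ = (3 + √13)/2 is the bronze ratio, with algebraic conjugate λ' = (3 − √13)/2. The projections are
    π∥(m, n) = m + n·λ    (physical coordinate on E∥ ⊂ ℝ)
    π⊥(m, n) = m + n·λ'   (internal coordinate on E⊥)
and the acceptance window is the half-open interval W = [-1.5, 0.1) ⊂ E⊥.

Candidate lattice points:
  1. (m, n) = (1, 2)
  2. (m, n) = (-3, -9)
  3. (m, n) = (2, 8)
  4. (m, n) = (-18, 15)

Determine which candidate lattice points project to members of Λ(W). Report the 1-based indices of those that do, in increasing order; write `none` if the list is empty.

2, 3

Compute λ' = (3−√13)/2 = -0.302776, so π⊥(m,n) = m -0.302776·n.
#1 (1,2): internal coord 1 + (2)·λ' = +0.394449; +0.394449 ∉ [-1.5, 0.1) → out
#2 (-3,-9): internal coord -3 + (-9)·λ' = -0.275019; -0.275019 ∈ [-1.5, 0.1) → IN Λ
#3 (2,8): internal coord 2 + (8)·λ' = -0.422205; -0.422205 ∈ [-1.5, 0.1) → IN Λ
#4 (-18,15): internal coord -18 + (15)·λ' = -22.541635; -22.541635 ∉ [-1.5, 0.1) → out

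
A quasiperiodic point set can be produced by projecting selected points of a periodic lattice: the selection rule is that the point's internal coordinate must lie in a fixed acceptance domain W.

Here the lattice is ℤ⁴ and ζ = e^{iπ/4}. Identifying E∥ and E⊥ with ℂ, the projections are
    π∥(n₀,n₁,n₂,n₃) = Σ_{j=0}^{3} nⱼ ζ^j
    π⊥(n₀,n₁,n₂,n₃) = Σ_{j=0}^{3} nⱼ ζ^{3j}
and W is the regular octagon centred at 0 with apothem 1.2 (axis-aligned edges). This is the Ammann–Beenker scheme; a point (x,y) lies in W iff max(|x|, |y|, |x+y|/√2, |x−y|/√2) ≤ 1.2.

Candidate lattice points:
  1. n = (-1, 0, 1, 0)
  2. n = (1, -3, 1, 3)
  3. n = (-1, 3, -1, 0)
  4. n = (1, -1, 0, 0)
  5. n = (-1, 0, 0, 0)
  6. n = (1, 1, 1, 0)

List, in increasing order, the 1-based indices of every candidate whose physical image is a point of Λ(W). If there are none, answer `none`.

5, 6

With ζ = e^{iπ/4} the internal vectors are ζ^0,ζ^3,ζ^6,ζ^9.
#1 (-1, 0, 1, 0): internal (-1.0000, -1.0000); octagon support 1.4142 vs apothem 1.2 → ∉ W
#2 (1, -3, 1, 3): internal (5.2426, -1.0000); octagon support 5.2426 vs apothem 1.2 → ∉ W
#3 (-1, 3, -1, 0): internal (-3.1213, 3.1213); octagon support 4.4142 vs apothem 1.2 → ∉ W
#4 (1, -1, 0, 0): internal (1.7071, -0.7071); octagon support 1.7071 vs apothem 1.2 → ∉ W
#5 (-1, 0, 0, 0): internal (-1.0000, 0.0000); octagon support 1.0000 vs apothem 1.2 → ∈ W
#6 (1, 1, 1, 0): internal (0.2929, -0.2929); octagon support 0.4142 vs apothem 1.2 → ∈ W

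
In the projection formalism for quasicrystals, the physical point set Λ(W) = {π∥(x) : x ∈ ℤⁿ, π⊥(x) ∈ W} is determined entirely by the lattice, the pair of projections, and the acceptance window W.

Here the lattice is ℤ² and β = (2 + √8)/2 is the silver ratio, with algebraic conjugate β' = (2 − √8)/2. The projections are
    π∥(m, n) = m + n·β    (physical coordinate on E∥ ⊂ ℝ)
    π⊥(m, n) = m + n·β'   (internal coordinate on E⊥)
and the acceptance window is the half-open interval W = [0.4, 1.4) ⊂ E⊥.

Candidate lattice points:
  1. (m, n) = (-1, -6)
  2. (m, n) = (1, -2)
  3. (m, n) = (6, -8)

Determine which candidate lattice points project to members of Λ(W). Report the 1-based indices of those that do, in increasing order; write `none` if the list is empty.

none

Compute β' = (2−√8)/2 = -0.4142, so π⊥(m,n) = m -0.4142·n.
candidate 1: (m,n)=(-1,-6) → π∥ = -1-6·β ≈ -15.4853, π⊥ = -1-6·β' ≈ 1.4853 ∉ [0.4, 1.4) ⇒ out
candidate 2: (m,n)=(1,-2) → π∥ = 1-2·β ≈ -3.8284, π⊥ = 1-2·β' ≈ 1.8284 ∉ [0.4, 1.4) ⇒ out
candidate 3: (m,n)=(6,-8) → π∥ = 6-8·β ≈ -13.3137, π⊥ = 6-8·β' ≈ 9.3137 ∉ [0.4, 1.4) ⇒ out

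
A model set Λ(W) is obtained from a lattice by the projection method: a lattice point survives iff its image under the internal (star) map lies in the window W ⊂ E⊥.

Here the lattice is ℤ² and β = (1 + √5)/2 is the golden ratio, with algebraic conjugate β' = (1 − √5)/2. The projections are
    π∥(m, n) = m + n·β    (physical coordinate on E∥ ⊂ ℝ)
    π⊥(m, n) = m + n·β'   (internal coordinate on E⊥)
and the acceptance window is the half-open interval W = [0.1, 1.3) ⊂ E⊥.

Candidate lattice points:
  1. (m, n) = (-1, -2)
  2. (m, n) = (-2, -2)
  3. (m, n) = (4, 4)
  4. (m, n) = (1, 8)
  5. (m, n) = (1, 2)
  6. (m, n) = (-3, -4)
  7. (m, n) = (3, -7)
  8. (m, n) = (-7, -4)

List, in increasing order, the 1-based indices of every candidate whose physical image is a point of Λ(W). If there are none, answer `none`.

Numerically β ≈ 1.6180 and β' = −1/β ≈ -0.6180.
#1 (-1,-2): internal coord -1 + (-2)·β' = +0.2361; +0.2361 ∈ [0.1, 1.3) → IN Λ
#2 (-2,-2): internal coord -2 + (-2)·β' = -0.7639; -0.7639 ∉ [0.1, 1.3) → out
#3 (4,4): internal coord 4 + (4)·β' = +1.5279; +1.5279 ∉ [0.1, 1.3) → out
#4 (1,8): internal coord 1 + (8)·β' = -3.9443; -3.9443 ∉ [0.1, 1.3) → out
#5 (1,2): internal coord 1 + (2)·β' = -0.2361; -0.2361 ∉ [0.1, 1.3) → out
#6 (-3,-4): internal coord -3 + (-4)·β' = -0.5279; -0.5279 ∉ [0.1, 1.3) → out
#7 (3,-7): internal coord 3 + (-7)·β' = +7.3262; +7.3262 ∉ [0.1, 1.3) → out
#8 (-7,-4): internal coord -7 + (-4)·β' = -4.5279; -4.5279 ∉ [0.1, 1.3) → out

1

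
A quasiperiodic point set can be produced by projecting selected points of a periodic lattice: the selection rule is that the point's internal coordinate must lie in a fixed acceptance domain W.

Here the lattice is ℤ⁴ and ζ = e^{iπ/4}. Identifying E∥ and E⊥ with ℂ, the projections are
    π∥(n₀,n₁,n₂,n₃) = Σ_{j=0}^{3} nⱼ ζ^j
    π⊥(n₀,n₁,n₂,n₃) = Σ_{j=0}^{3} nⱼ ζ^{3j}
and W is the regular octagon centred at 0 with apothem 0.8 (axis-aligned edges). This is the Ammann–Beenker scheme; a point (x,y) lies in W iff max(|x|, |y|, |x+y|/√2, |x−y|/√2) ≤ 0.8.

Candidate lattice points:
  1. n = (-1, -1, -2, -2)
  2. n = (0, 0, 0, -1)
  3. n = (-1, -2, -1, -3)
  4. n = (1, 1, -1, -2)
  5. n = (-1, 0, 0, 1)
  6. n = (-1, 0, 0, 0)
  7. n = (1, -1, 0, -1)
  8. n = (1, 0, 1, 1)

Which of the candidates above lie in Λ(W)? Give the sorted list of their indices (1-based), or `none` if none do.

Internal map: ζ^{3j} for j=0..3 gives (1,0), (−√2/2,√2/2), (0,−1), (√2/2,√2/2).
candidate 1: n = (-1, -1, -2, -2) → π⊥ ≈ (-1.707107, -0.121320); max(|x|,|y|,|x±y|/√2) = 1.707107 > 0.8 ⇒ ∉ W
candidate 2: n = (0, 0, 0, -1) → π⊥ ≈ (-0.707107, -0.707107); max(|x|,|y|,|x±y|/√2) = 1.000000 > 0.8 ⇒ ∉ W
candidate 3: n = (-1, -2, -1, -3) → π⊥ ≈ (-1.707107, -2.535534); max(|x|,|y|,|x±y|/√2) = 3.000000 > 0.8 ⇒ ∉ W
candidate 4: n = (1, 1, -1, -2) → π⊥ ≈ (-1.121320, +0.292893); max(|x|,|y|,|x±y|/√2) = 1.121320 > 0.8 ⇒ ∉ W
candidate 5: n = (-1, 0, 0, 1) → π⊥ ≈ (-0.292893, +0.707107); max(|x|,|y|,|x±y|/√2) = 0.707107 ≤ 0.8 ⇒ ∈ W
candidate 6: n = (-1, 0, 0, 0) → π⊥ ≈ (-1.000000, +0.000000); max(|x|,|y|,|x±y|/√2) = 1.000000 > 0.8 ⇒ ∉ W
candidate 7: n = (1, -1, 0, -1) → π⊥ ≈ (+1.000000, -1.414214); max(|x|,|y|,|x±y|/√2) = 1.707107 > 0.8 ⇒ ∉ W
candidate 8: n = (1, 0, 1, 1) → π⊥ ≈ (+1.707107, -0.292893); max(|x|,|y|,|x±y|/√2) = 1.707107 > 0.8 ⇒ ∉ W

5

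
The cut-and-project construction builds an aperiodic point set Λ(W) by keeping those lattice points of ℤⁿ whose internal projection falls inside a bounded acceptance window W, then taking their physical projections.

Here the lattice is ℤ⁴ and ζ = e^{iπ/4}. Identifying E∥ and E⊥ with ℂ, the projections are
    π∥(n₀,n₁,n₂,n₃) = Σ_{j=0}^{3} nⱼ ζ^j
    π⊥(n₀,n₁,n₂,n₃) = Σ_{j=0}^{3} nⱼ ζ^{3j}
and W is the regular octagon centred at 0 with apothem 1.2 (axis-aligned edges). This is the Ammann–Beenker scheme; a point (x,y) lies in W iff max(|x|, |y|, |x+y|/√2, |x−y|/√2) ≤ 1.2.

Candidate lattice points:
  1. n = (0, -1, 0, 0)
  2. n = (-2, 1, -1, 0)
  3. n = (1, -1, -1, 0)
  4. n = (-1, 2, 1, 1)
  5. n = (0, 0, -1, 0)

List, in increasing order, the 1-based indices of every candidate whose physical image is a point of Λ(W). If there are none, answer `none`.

1, 5

Internal map: ζ^{3j} for j=0..3 gives (1,0), (−√2/2,√2/2), (0,−1), (√2/2,√2/2).
candidate 1: n = (0, -1, 0, 0) → π⊥ ≈ (+0.707107, -0.707107); max(|x|,|y|,|x±y|/√2) = 1.000000 ≤ 1.2 ⇒ ∈ W
candidate 2: n = (-2, 1, -1, 0) → π⊥ ≈ (-2.707107, +1.707107); max(|x|,|y|,|x±y|/√2) = 3.121320 > 1.2 ⇒ ∉ W
candidate 3: n = (1, -1, -1, 0) → π⊥ ≈ (+1.707107, +0.292893); max(|x|,|y|,|x±y|/√2) = 1.707107 > 1.2 ⇒ ∉ W
candidate 4: n = (-1, 2, 1, 1) → π⊥ ≈ (-1.707107, +1.121320); max(|x|,|y|,|x±y|/√2) = 2.000000 > 1.2 ⇒ ∉ W
candidate 5: n = (0, 0, -1, 0) → π⊥ ≈ (+0.000000, +1.000000); max(|x|,|y|,|x±y|/√2) = 1.000000 ≤ 1.2 ⇒ ∈ W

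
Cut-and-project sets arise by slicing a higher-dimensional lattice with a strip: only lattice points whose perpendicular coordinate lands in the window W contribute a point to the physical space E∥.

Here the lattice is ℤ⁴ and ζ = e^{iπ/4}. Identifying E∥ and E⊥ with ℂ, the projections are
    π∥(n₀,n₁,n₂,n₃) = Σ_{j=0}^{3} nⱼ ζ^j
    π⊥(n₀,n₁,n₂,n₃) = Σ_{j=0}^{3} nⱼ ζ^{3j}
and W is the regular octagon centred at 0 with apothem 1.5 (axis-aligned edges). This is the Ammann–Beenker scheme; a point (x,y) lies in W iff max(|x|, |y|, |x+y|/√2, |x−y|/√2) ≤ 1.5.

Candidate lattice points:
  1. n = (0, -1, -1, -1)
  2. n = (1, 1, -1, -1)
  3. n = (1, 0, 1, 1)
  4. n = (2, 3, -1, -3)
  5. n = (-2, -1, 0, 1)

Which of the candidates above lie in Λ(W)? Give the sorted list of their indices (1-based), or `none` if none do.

1, 2, 5

π⊥(n) = n₀ + n₁ζ³ + n₂ζ⁶ + n₃ζ⁹ where ζ = e^{iπ/4}.
candidate 1: n = (0, -1, -1, -1) → π⊥ ≈ (+0.0000, -0.4142); max(|x|,|y|,|x±y|/√2) = 0.4142 ≤ 1.5 ⇒ ∈ W
candidate 2: n = (1, 1, -1, -1) → π⊥ ≈ (-0.4142, +1.0000); max(|x|,|y|,|x±y|/√2) = 1.0000 ≤ 1.5 ⇒ ∈ W
candidate 3: n = (1, 0, 1, 1) → π⊥ ≈ (+1.7071, -0.2929); max(|x|,|y|,|x±y|/√2) = 1.7071 > 1.5 ⇒ ∉ W
candidate 4: n = (2, 3, -1, -3) → π⊥ ≈ (-2.2426, +1.0000); max(|x|,|y|,|x±y|/√2) = 2.2929 > 1.5 ⇒ ∉ W
candidate 5: n = (-2, -1, 0, 1) → π⊥ ≈ (-0.5858, +0.0000); max(|x|,|y|,|x±y|/√2) = 0.5858 ≤ 1.5 ⇒ ∈ W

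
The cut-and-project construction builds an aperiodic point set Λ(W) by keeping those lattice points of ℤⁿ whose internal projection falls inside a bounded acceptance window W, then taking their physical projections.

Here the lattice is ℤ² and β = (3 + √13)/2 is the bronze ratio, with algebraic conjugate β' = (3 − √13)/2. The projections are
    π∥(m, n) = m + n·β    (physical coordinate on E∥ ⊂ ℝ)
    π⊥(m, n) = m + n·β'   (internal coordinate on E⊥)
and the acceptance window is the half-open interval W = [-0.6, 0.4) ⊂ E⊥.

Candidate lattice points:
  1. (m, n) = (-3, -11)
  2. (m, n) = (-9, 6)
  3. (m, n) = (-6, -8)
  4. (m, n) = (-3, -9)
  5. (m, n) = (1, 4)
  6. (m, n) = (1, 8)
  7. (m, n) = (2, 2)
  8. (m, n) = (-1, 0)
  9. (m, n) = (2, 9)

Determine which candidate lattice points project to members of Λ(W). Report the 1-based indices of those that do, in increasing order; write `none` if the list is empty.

1, 4, 5

Numerically β ≈ 3.302776 and β' = −1/β ≈ -0.302776.
[1] lift (-3,-11): star map gives 0.330532; window check -0.6 ≤ 0.330532 < 0.4 is true → IN Λ
[2] lift (-9,6): star map gives -10.816654; window check -0.6 ≤ -10.816654 < 0.4 is false → out
[3] lift (-6,-8): star map gives -3.577795; window check -0.6 ≤ -3.577795 < 0.4 is false → out
[4] lift (-3,-9): star map gives -0.275019; window check -0.6 ≤ -0.275019 < 0.4 is true → IN Λ
[5] lift (1,4): star map gives -0.211103; window check -0.6 ≤ -0.211103 < 0.4 is true → IN Λ
[6] lift (1,8): star map gives -1.422205; window check -0.6 ≤ -1.422205 < 0.4 is false → out
[7] lift (2,2): star map gives 1.394449; window check -0.6 ≤ 1.394449 < 0.4 is false → out
[8] lift (-1,0): star map gives -1.000000; window check -0.6 ≤ -1.000000 < 0.4 is false → out
[9] lift (2,9): star map gives -0.724981; window check -0.6 ≤ -0.724981 < 0.4 is false → out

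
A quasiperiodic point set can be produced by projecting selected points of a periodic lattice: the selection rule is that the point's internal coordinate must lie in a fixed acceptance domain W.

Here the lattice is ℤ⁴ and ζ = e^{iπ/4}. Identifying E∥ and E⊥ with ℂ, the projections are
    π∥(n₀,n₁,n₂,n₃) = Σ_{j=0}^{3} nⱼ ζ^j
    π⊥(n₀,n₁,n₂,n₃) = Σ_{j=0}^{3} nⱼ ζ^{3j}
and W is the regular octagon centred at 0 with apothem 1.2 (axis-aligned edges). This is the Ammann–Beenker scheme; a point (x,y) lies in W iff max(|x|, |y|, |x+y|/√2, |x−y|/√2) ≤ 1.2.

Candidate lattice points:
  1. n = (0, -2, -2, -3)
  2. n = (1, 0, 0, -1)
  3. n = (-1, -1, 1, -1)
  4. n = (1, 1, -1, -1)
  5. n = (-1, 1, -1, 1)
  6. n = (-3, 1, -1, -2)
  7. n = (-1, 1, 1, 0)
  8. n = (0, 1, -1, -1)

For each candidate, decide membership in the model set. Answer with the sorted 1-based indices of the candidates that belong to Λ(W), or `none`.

Internal map: ζ^{3j} for j=0..3 gives (1,0), (−√2/2,√2/2), (0,−1), (√2/2,√2/2).
candidate 1: n = (0, -2, -2, -3) → π⊥ ≈ (-0.707107, -1.535534); max(|x|,|y|,|x±y|/√2) = 1.585786 > 1.2 ⇒ ∉ W
candidate 2: n = (1, 0, 0, -1) → π⊥ ≈ (+0.292893, -0.707107); max(|x|,|y|,|x±y|/√2) = 0.707107 ≤ 1.2 ⇒ ∈ W
candidate 3: n = (-1, -1, 1, -1) → π⊥ ≈ (-1.000000, -2.414214); max(|x|,|y|,|x±y|/√2) = 2.414214 > 1.2 ⇒ ∉ W
candidate 4: n = (1, 1, -1, -1) → π⊥ ≈ (-0.414214, +1.000000); max(|x|,|y|,|x±y|/√2) = 1.000000 ≤ 1.2 ⇒ ∈ W
candidate 5: n = (-1, 1, -1, 1) → π⊥ ≈ (-1.000000, +2.414214); max(|x|,|y|,|x±y|/√2) = 2.414214 > 1.2 ⇒ ∉ W
candidate 6: n = (-3, 1, -1, -2) → π⊥ ≈ (-5.121320, +0.292893); max(|x|,|y|,|x±y|/√2) = 5.121320 > 1.2 ⇒ ∉ W
candidate 7: n = (-1, 1, 1, 0) → π⊥ ≈ (-1.707107, -0.292893); max(|x|,|y|,|x±y|/√2) = 1.707107 > 1.2 ⇒ ∉ W
candidate 8: n = (0, 1, -1, -1) → π⊥ ≈ (-1.414214, +1.000000); max(|x|,|y|,|x±y|/√2) = 1.707107 > 1.2 ⇒ ∉ W

2, 4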